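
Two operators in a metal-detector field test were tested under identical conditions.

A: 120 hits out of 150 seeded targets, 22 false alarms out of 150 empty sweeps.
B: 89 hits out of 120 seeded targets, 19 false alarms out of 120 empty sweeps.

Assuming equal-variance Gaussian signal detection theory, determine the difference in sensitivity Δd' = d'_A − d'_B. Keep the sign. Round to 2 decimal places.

A: z(0.8000) = 0.842, z(0.1467) = -1.051, d' = 1.893
B: z(0.7417) = 0.649, z(0.1583) = -1.001, d' = 1.650
Δd' = d'_A − d'_B = 1.893 − 1.650 = 0.243
A has the higher sensitivity.

Δd' = 0.24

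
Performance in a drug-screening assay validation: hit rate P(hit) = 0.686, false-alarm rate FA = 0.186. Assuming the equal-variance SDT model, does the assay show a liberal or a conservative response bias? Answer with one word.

conservative

z(H) = 0.485, z(FA) = -0.893
c = −½·(z(H) + z(FA)) = 0.204
c > 0 → conservative criterion (biased toward responding “no”).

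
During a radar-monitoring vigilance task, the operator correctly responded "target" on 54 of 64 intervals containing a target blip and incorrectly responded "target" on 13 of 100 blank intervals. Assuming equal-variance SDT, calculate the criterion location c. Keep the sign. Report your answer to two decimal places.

H = 54/64 = 0.8438
FA = 13/100 = 0.1300
z(H) = z(0.8438) = 1.010
z(FA) = z(0.1300) = -1.126
c = −½·[z(H) + z(FA)] = −0.5 × (1.010 + (-1.126)) = 0.058
c > 0: the operator has a conservative response bias.

c = 0.06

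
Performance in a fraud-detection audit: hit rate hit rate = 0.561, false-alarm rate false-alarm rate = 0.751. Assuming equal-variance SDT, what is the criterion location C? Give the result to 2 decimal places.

C = -0.42

z(H) = z(0.561) = 0.154
z(FA) = z(0.751) = 0.678
c = −½·[z(H) + z(FA)] = −0.5 × (0.154 + 0.678) = -0.416
c < 0: the analyst has a liberal response bias.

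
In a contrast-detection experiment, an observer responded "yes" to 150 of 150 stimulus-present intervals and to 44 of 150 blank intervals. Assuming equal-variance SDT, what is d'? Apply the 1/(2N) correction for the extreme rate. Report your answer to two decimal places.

d' = 3.26

The hit rate is 150/150 = 1, so apply the 1/(2N) correction: H → 1 − 1/(2·150) = 0.99667.
z(H) = z(0.99667) = 2.713
z(FA) = z(0.29333) = -0.544
d' = 2.713 − (-0.544) = 3.257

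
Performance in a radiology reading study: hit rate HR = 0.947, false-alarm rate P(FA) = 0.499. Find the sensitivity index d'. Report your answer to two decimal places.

z(H) = z(0.947) = 1.6164
z(FA) = z(0.499) = -0.0025
d' = z(H) − z(FA) = 1.6164 − (-0.0025) = 1.6189

d' = 1.62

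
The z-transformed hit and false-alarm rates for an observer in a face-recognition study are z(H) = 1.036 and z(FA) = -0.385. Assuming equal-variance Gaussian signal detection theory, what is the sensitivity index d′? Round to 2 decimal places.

d′ = 1.42

d' = z(H) − z(FA) = 1.036 − (-0.385) = 1.421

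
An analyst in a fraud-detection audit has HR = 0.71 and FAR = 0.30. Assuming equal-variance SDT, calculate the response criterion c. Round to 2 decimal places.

c = -0.01

z(H) = z(0.71) = 0.553
z(FA) = z(0.30) = -0.524
c = −½·[z(H) + z(FA)] = −0.5 × (0.553 + (-0.524)) = -0.0145
c < 0: the analyst has a liberal response bias.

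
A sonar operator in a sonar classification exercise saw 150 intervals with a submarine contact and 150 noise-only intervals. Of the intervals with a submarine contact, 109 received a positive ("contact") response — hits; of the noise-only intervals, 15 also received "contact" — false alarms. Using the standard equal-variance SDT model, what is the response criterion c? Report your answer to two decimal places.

H = 109/150 = 0.7267
FA = 15/150 = 0.1000
z(H) = z(0.7267) = 0.603
z(FA) = z(0.1000) = -1.282
c = −½·[z(H) + z(FA)] = −0.5 × (0.603 + (-1.282)) = 0.3395
c > 0: the sonar operator has a conservative response bias.

c = 0.34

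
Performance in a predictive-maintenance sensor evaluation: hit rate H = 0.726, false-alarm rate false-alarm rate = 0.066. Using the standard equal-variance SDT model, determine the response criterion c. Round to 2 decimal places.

Φ⁻¹(H) = Φ⁻¹(0.726) = 0.6008
Φ⁻¹(FA) = Φ⁻¹(0.066) = -1.5063
c = −½·[z(H) + z(FA)] = −0.5 × (0.6008 + (-1.5063)) = 0.45275
c > 0: the model has a conservative response bias.

c = 0.45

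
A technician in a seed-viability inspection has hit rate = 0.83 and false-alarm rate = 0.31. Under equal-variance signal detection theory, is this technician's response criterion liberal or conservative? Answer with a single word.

liberal

z(H) = 0.954, z(FA) = -0.496
c = −½·(z(H) + z(FA)) = -0.229
c < 0 → liberal criterion (biased toward responding “yes”).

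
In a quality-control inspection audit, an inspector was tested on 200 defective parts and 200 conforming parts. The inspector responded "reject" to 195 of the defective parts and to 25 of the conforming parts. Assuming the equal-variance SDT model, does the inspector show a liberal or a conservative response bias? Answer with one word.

z(H) = 1.960, z(FA) = -1.150
c = −½·(z(H) + z(FA)) = -0.405
c < 0 → liberal criterion (biased toward responding “yes”).

liberal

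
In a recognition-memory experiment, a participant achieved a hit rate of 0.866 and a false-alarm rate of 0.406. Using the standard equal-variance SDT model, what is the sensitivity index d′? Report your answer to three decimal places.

z(H) = z(0.866) = 1.1077
z(FA) = z(0.406) = -0.2378
d' = z(H) − z(FA) = 1.1077 − (-0.2378) = 1.3455

d′ = 1.346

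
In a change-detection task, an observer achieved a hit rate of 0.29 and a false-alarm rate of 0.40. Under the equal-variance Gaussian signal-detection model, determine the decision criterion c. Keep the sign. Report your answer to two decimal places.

c = 0.40

z(H) = -0.5534
z(FA) = -0.2533
c = −½·[z(H) + z(FA)] = −0.5 × (-0.5534 + (-0.2533)) = 0.40335
c > 0: the observer has a conservative response bias.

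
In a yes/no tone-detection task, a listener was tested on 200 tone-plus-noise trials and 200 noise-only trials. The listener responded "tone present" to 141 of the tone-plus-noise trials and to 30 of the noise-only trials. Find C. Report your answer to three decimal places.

C = 0.249

H = 141/200 = 0.7050
FA = 30/200 = 0.1500
z(H) = 0.5388
z(FA) = -1.0364
c = −½·[z(H) + z(FA)] = −0.5 × (0.5388 + (-1.0364)) = 0.2488
c > 0: the listener has a conservative response bias.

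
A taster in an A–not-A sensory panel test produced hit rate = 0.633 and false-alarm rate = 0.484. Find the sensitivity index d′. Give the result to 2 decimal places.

d′ = 0.38

z(H) = 0.340
z(FA) = -0.040
d' = z(H) − z(FA) = 0.340 − (-0.040) = 0.380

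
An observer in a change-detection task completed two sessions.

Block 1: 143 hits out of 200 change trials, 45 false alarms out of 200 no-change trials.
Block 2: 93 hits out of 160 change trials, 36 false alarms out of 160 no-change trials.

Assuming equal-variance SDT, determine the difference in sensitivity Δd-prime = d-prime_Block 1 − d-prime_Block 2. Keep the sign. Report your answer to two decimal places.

Δd-prime = 0.36

Block 1: z(0.7150) = 0.568, z(0.2250) = -0.755, d' = 1.323
Block 2: z(0.5813) = 0.205, z(0.2250) = -0.755, d' = 0.960
Δd' = d'_Block 1 − d'_Block 2 = 1.323 − 0.960 = 0.363
Block 1 has the higher sensitivity.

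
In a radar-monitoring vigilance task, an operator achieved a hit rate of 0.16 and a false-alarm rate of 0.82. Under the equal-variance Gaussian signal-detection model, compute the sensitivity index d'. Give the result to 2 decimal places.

d' = -1.91

z(H) = -0.994
z(FA) = 0.915
d' = z(H) − z(FA) = -0.994 − 0.915 = -1.909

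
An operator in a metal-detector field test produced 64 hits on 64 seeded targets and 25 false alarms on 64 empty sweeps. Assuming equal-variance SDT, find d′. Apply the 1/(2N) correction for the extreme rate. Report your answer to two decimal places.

The hit rate is 64/64 = 1, so apply the 1/(2N) correction: H → 1 − 1/(2·64) = 0.99219.
z(H) = z(0.99219) = 2.418
z(FA) = z(0.39062) = -0.278
d' = 2.418 − (-0.278) = 2.696

d′ = 2.70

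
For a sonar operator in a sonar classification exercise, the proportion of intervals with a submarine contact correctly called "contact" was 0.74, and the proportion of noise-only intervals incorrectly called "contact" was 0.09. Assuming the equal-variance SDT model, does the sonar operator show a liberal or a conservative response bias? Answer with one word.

conservative

z(H) = 0.643, z(FA) = -1.341
c = −½·(z(H) + z(FA)) = 0.349
c > 0 → conservative criterion (biased toward responding “no”).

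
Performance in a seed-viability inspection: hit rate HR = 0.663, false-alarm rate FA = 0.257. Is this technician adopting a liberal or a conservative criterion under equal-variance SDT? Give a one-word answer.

conservative

z(H) = 0.421, z(FA) = -0.653
c = −½·(z(H) + z(FA)) = 0.116
c > 0 → conservative criterion (biased toward responding “no”).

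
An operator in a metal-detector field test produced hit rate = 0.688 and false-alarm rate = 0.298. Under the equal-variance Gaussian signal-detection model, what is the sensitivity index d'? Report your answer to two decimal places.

d' = 1.02

z(H) = z(0.688) = 0.4902
z(FA) = z(0.298) = -0.5302
d' = z(H) − z(FA) = 0.4902 − (-0.5302) = 1.0204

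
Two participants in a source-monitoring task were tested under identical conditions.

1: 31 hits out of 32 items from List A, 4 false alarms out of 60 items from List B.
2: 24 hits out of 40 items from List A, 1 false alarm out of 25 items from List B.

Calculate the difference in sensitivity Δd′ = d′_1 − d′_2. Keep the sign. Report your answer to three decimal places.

Δd′ = 1.360

1: z(0.9688) = 1.8634, z(0.0667) = -1.5008, d' = 3.3642
2: z(0.6000) = 0.2533, z(0.0400) = -1.7507, d' = 2.0040
Δd' = d'_1 − d'_2 = 3.3642 − 2.0040 = 1.3602
1 has the higher sensitivity.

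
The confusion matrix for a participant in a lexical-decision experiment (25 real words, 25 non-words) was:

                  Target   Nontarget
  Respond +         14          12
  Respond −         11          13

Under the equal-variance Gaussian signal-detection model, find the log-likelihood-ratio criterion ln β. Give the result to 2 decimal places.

H = 14/25 = 0.5600
FA = 12/25 = 0.4800
z(H) = z(0.5600) = 0.151
z(FA) = z(0.4800) = -0.050
ln β = −½·[z(H)² − z(FA)²] = −0.5 × (0.023 − 0.003) = -0.010

ln β = -0.01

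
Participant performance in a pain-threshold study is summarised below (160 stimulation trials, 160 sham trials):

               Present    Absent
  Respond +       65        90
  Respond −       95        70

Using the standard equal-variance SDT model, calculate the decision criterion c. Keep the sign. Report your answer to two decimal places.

c = 0.04

H = 65/160 = 0.4062
FA = 90/160 = 0.5625
Φ⁻¹(0.4062) = -0.2373, Φ⁻¹(0.5625) = 0.1573
c = −½·[z(H) + z(FA)] = −0.5 × (-0.2373 + 0.1573) = 0.0400
c > 0: the participant has a conservative response bias.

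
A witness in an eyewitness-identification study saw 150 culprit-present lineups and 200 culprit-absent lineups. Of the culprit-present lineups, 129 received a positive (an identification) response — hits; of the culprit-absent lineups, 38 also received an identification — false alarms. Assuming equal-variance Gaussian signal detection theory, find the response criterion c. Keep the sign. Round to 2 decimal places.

c = -0.10

H = 129/150 = 0.8600
FA = 38/200 = 0.1900
Φ⁻¹(0.8600) = 1.0803, Φ⁻¹(0.1900) = -0.8779
c = −½·[z(H) + z(FA)] = −0.5 × (1.0803 + (-0.8779)) = -0.1012
c < 0: the witness has a liberal response bias.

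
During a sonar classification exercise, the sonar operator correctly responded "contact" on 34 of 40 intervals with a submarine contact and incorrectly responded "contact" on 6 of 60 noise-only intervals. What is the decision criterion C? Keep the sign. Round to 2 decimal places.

C = 0.12

H = 34/40 = 0.8500
FA = 6/60 = 0.1000
z(H) = z(0.8500) = 1.036
z(FA) = z(0.1000) = -1.282
c = −½·[z(H) + z(FA)] = −0.5 × (1.036 + (-1.282)) = 0.123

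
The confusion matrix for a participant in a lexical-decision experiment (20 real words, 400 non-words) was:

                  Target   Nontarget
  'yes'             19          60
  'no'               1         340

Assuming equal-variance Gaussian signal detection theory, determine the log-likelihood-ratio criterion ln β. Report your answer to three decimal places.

H = 19/20 = 0.9500
FA = 60/400 = 0.1500
z(H) = z(0.9500) = 1.6449
z(FA) = z(0.1500) = -1.0364
ln β = −½·[z(H)² − z(FA)²] = −0.5 × (2.7057 − 1.0741) = -0.8158

ln β = -0.816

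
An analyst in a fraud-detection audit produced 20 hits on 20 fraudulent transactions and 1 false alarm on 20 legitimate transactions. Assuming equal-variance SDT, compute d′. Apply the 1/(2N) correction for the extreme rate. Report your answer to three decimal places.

The hit rate is 20/20 = 1, so apply the 1/(2N) correction: H → 1 − 1/(2·20) = 0.97500.
z(H) = z(0.97500) = 1.9600
z(FA) = z(0.05000) = -1.6449
d' = 1.9600 − (-1.6449) = 3.6049

d′ = 3.605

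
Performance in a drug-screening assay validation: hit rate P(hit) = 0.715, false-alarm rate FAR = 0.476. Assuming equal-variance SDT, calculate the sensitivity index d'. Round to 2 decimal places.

d' = 0.63

z(H) = z(0.715) = 0.568
z(FA) = z(0.476) = -0.060
d' = z(H) − z(FA) = 0.568 − (-0.060) = 0.628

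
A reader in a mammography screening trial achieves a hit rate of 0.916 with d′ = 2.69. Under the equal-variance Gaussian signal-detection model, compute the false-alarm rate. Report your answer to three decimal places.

false-alarm rate = 0.095

z(hit rate) = z(0.916) = 1.3787
z(FA) = z(H) − d' = 1.3787 − 2.69 = -1.3113
false-alarm rate = Φ(-1.3113) = 0.0949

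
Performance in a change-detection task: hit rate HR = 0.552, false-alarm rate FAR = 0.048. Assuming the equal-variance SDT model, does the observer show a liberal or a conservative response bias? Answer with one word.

conservative

z(H) = 0.131, z(FA) = -1.665
c = −½·(z(H) + z(FA)) = 0.767
c > 0 → conservative criterion (biased toward responding “no”).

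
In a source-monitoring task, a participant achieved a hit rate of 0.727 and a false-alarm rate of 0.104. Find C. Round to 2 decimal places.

z(H) = 0.604
z(FA) = -1.259
c = −½·[z(H) + z(FA)] = −0.5 × (0.604 + (-1.259)) = 0.3275

C = 0.33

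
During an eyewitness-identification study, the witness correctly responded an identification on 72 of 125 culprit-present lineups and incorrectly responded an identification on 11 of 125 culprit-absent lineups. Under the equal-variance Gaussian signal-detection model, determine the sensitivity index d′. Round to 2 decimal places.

H = 72/125 = 0.5760
FA = 11/125 = 0.0880
z(H) = z(0.5760) = 0.1917
z(FA) = z(0.0880) = -1.3532
d' = z(H) − z(FA) = 0.1917 − (-1.3532) = 1.5449

d′ = 1.54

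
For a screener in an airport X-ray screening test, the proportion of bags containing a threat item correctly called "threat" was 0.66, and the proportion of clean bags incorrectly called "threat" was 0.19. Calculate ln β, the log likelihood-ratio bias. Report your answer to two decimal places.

ln β = 0.30

z(H) = z(0.66) = 0.412
z(FA) = z(0.19) = -0.878
ln β = −½·[z(H)² − z(FA)²] = −0.5 × (0.170 − 0.771) = 0.3005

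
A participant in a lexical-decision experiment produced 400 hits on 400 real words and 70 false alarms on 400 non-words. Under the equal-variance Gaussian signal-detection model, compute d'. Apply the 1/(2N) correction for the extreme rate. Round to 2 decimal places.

d' = 3.96

The hit rate is 400/400 = 1, so apply the 1/(2N) correction: H → 1 − 1/(2·400) = 0.99875.
z(H) = z(0.99875) = 3.023
z(FA) = z(0.17500) = -0.935
d' = 3.023 − (-0.935) = 3.958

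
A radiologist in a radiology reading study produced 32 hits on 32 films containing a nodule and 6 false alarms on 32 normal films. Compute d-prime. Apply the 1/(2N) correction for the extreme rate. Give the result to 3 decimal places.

d-prime = 3.041

The hit rate is 32/32 = 1, so apply the 1/(2N) correction: H → 1 − 1/(2·32) = 0.98438.
z(H) = z(0.98438) = 2.1540
z(FA) = z(0.18750) = -0.8871
d' = 2.1540 − (-0.8871) = 3.0411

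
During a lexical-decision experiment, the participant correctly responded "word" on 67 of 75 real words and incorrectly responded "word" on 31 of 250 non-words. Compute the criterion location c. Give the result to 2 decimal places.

c = -0.04

H = 67/75 = 0.8933
FA = 31/250 = 0.1240
z(H) = 1.244
z(FA) = -1.155
c = −½·[z(H) + z(FA)] = −0.5 × (1.244 + (-1.155)) = -0.0445
c < 0: the participant has a liberal response bias.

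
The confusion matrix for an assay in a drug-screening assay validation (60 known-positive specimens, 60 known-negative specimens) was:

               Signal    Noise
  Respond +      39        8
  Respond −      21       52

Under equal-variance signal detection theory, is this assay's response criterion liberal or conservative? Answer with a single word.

z(H) = 0.385, z(FA) = -1.111
c = −½·(z(H) + z(FA)) = 0.363
c > 0 → conservative criterion (biased toward responding “no”).

conservative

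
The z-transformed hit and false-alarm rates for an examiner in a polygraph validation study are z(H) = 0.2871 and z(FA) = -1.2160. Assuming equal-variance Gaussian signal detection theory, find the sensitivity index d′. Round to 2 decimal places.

d' = z(H) − z(FA) = 0.2871 − (-1.2160) = 1.5031

d′ = 1.50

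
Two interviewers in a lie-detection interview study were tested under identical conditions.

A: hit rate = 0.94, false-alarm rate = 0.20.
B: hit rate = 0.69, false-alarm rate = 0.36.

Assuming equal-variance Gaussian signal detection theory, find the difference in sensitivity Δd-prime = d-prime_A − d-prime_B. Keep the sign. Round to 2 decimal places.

Δd-prime = 1.54

A: z(0.94) = 1.555, z(0.20) = -0.842, d' = 2.397
B: z(0.69) = 0.496, z(0.36) = -0.358, d' = 0.854
Δd' = d'_A − d'_B = 2.397 − 0.854 = 1.543
A has the higher sensitivity.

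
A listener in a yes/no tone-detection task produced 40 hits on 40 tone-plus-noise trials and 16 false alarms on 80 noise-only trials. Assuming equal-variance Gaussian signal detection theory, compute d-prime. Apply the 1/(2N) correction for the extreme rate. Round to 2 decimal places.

The hit rate is 40/40 = 1, so apply the 1/(2N) correction: H → 1 − 1/(2·40) = 0.98750.
z(H) = z(0.98750) = 2.241
z(FA) = z(0.20000) = -0.842
d' = 2.241 − (-0.842) = 3.083

d-prime = 3.08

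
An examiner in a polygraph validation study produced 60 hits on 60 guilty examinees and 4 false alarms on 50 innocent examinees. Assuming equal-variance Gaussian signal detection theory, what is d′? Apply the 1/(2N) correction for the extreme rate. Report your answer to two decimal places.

The hit rate is 60/60 = 1, so apply the 1/(2N) correction: H → 1 − 1/(2·60) = 0.99167.
z(H) = z(0.99167) = 2.394
z(FA) = z(0.08000) = -1.405
d' = 2.394 − (-1.405) = 3.799

d′ = 3.80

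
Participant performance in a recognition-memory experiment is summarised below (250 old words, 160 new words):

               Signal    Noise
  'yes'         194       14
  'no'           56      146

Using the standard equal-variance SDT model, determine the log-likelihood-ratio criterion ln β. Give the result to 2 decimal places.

ln β = 0.63

H = 194/250 = 0.7760
FA = 14/160 = 0.0875
Φ⁻¹(H) = Φ⁻¹(0.7760) = 0.759
Φ⁻¹(FA) = Φ⁻¹(0.0875) = -1.356
ln β = −½·[z(H)² − z(FA)²] = −0.5 × (0.576 − 1.839) = 0.6315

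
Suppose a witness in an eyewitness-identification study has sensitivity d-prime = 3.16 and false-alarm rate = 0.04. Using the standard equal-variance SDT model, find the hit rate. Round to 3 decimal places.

z(false-alarm rate) = z(0.04) = -1.7507
z(H) = z(FA) + d' = -1.7507 + 3.16 = 1.4093
hit rate = Φ(1.4093) = 0.9206

hit rate = 0.921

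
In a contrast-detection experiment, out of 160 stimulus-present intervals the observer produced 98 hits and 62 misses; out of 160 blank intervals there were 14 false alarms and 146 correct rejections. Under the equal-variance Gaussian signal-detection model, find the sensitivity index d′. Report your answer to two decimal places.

H = 98/160 = 0.6125
FA = 14/160 = 0.0875
z(H) = 0.2858
z(FA) = -1.3563
d' = z(H) − z(FA) = 0.2858 − (-1.3563) = 1.6421

d′ = 1.64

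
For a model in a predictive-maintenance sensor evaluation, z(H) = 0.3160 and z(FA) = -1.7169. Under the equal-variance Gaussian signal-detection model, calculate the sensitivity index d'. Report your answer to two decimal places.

d' = 2.03

d' = z(H) − z(FA) = 0.3160 − (-1.7169) = 2.0329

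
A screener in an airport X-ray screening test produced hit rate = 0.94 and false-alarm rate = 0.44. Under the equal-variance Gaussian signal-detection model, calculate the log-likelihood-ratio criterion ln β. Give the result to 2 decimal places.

ln β = -1.20

z(H) = z(0.94) = 1.555
z(FA) = z(0.44) = -0.151
ln β = −½·[z(H)² − z(FA)²] = −0.5 × (2.418 − 0.023) = -1.1975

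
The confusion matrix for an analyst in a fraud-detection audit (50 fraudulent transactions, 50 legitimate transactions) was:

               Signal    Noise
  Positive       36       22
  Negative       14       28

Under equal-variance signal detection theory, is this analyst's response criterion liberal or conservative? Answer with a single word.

z(H) = 0.583, z(FA) = -0.151
c = −½·(z(H) + z(FA)) = -0.216
c < 0 → liberal criterion (biased toward responding “yes”).

liberal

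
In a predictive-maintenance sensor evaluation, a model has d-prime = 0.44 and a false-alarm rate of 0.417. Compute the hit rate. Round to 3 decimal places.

hit rate = 0.591

z(false-alarm rate) = z(0.417) = -0.2096
z(H) = z(FA) + d' = -0.2096 + 0.44 = 0.2304
hit rate = Φ(0.2304) = 0.5911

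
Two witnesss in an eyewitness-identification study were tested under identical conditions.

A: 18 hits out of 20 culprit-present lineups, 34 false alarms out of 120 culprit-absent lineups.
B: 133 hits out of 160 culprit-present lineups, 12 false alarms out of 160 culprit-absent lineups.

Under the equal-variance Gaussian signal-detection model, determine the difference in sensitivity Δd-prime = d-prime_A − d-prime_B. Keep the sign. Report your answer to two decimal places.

A: z(0.9000) = 1.282, z(0.2833) = -0.573, d' = 1.855
B: z(0.8313) = 0.959, z(0.0750) = -1.440, d' = 2.399
Δd' = d'_A − d'_B = 1.855 − 2.399 = -0.544
B has the higher sensitivity.

Δd-prime = -0.54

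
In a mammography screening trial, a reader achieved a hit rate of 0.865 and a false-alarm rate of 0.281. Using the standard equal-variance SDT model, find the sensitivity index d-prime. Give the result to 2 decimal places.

z(0.865) = 1.103, z(0.281) = -0.580
d' = z(H) − z(FA) = 1.103 − (-0.580) = 1.683

d-prime = 1.68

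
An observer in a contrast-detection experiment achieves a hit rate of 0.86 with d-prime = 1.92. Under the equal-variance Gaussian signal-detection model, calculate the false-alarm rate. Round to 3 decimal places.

false-alarm rate = 0.201

z(hit rate) = z(0.86) = 1.0803
z(FA) = z(H) − d' = 1.0803 − 1.92 = -0.8397
false-alarm rate = Φ(-0.8397) = 0.2005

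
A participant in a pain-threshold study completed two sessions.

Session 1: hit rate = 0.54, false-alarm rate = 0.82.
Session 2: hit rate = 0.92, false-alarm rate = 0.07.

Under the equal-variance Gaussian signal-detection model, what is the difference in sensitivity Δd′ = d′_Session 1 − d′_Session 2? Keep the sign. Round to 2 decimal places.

Δd′ = -3.70

Session 1: z(0.54) = 0.100, z(0.82) = 0.915, d' = -0.815
Session 2: z(0.92) = 1.405, z(0.07) = -1.476, d' = 2.881
Δd' = d'_Session 1 − d'_Session 2 = -0.815 − 2.881 = -3.696
Session 2 has the higher sensitivity.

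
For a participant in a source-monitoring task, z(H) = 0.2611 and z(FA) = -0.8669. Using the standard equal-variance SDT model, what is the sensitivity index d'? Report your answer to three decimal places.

d' = z(H) − z(FA) = 0.2611 − (-0.8669) = 1.1280

d' = 1.128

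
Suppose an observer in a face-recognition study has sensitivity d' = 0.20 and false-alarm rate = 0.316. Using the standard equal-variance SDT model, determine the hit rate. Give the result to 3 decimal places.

hit rate = 0.390

z(false-alarm rate) = z(0.316) = -0.4789
z(H) = z(FA) + d' = -0.4789 + 0.20 = -0.2789
hit rate = Φ(-0.2789) = 0.3902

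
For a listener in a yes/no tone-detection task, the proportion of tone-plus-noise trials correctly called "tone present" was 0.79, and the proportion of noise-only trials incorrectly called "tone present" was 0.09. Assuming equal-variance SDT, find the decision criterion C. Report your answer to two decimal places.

C = 0.27

z(H) = z(0.79) = 0.806
z(FA) = z(0.09) = -1.341
c = −½·[z(H) + z(FA)] = −0.5 × (0.806 + (-1.341)) = 0.2675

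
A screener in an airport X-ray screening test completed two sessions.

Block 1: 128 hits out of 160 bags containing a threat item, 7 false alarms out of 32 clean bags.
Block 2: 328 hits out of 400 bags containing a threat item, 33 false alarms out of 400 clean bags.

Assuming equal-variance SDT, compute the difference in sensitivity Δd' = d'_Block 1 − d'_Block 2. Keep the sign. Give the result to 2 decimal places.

Block 1: z(0.8000) = 0.842, z(0.2188) = -0.776, d' = 1.618
Block 2: z(0.8200) = 0.915, z(0.0825) = -1.388, d' = 2.303
Δd' = d'_Block 1 − d'_Block 2 = 1.618 − 2.303 = -0.685
Block 2 has the higher sensitivity.

Δd' = -0.69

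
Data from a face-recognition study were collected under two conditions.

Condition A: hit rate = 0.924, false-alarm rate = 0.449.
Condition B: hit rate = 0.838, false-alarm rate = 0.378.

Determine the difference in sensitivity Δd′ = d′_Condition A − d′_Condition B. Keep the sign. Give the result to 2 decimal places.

Condition A: z(0.924) = 1.433, z(0.449) = -0.128, d' = 1.561
Condition B: z(0.838) = 0.986, z(0.378) = -0.311, d' = 1.297
Δd' = d'_Condition A − d'_Condition B = 1.561 − 1.297 = 0.264
Condition A has the higher sensitivity.

Δd′ = 0.26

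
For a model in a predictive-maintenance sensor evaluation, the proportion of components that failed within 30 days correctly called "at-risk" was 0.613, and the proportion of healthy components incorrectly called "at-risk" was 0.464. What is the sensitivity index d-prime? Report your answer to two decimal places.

z(H) = z(0.613) = 0.2871
z(FA) = z(0.464) = -0.0904
d' = z(H) − z(FA) = 0.2871 − (-0.0904) = 0.3775

d-prime = 0.38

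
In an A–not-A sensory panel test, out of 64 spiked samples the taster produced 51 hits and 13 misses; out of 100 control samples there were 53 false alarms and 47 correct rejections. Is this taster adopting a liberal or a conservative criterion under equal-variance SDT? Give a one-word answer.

z(H) = 0.831, z(FA) = 0.075
c = −½·(z(H) + z(FA)) = -0.453
c < 0 → liberal criterion (biased toward responding “yes”).

liberal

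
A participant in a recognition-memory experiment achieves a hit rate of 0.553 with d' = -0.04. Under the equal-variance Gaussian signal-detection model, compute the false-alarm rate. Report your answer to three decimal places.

false-alarm rate = 0.569

z(hit rate) = z(0.553) = 0.1332
z(FA) = z(H) − d' = 0.1332 − (-0.04) = 0.1732
false-alarm rate = Φ(0.1732) = 0.5688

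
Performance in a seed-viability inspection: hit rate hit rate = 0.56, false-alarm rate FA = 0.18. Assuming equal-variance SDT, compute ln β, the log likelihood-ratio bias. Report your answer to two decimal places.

z(0.56) = 0.151, z(0.18) = -0.915
ln β = −½·[z(H)² − z(FA)²] = −0.5 × (0.023 − 0.837) = 0.407

ln β = 0.41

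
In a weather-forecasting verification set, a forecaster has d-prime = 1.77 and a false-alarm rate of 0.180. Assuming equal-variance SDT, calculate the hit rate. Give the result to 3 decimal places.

hit rate = 0.804

z(false-alarm rate) = z(0.180) = -0.9154
z(H) = z(FA) + d' = -0.9154 + 1.77 = 0.8546
hit rate = Φ(0.8546) = 0.8036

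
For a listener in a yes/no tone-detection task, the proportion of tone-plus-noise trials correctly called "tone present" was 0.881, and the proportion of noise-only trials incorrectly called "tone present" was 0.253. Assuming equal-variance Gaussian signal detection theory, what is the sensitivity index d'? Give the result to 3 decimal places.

d' = 1.845

z(H) = z(0.881) = 1.1800
z(FA) = z(0.253) = -0.6651
d' = z(H) − z(FA) = 1.1800 − (-0.6651) = 1.8451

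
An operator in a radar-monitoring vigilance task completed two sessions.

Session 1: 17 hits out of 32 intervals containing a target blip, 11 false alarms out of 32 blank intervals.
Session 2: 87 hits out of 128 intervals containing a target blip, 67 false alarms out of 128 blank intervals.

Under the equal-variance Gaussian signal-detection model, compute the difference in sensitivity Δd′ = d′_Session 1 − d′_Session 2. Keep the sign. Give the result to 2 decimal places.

Δd′ = 0.07

Session 1: z(0.5312) = 0.078, z(0.3438) = -0.402, d' = 0.480
Session 2: z(0.6797) = 0.467, z(0.5234) = 0.059, d' = 0.408
Δd' = d'_Session 1 − d'_Session 2 = 0.480 − 0.408 = 0.072
Session 1 has the higher sensitivity.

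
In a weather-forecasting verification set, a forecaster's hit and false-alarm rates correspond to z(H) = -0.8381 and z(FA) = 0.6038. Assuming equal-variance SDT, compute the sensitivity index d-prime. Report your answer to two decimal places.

d' = z(H) − z(FA) = -0.8381 − 0.6038 = -1.4419

d-prime = -1.44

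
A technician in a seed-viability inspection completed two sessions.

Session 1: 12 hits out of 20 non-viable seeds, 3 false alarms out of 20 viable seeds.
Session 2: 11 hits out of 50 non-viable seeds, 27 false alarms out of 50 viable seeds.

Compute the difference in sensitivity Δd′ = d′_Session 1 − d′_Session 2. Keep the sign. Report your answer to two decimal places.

Session 1: z(0.6000) = 0.253, z(0.1500) = -1.036, d' = 1.289
Session 2: z(0.2200) = -0.772, z(0.5400) = 0.100, d' = -0.872
Δd' = d'_Session 1 − d'_Session 2 = 1.289 − (-0.872) = 2.161
Session 1 has the higher sensitivity.

Δd′ = 2.16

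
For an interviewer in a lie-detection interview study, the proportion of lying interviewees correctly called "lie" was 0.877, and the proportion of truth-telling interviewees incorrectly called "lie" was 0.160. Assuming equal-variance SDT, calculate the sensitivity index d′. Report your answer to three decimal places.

d′ = 2.155

z(H) = z(0.877) = 1.1601
z(FA) = z(0.160) = -0.9945
d' = z(H) − z(FA) = 1.1601 − (-0.9945) = 2.1546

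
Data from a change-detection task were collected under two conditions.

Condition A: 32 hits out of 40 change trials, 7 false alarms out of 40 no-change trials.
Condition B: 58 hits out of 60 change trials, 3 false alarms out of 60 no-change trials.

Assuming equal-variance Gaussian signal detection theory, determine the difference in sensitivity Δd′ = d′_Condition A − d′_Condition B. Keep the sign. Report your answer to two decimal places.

Δd′ = -1.70

Condition A: z(0.8000) = 0.842, z(0.1750) = -0.935, d' = 1.777
Condition B: z(0.9667) = 1.834, z(0.0500) = -1.645, d' = 3.479
Δd' = d'_Condition A − d'_Condition B = 1.777 − 3.479 = -1.702
Condition B has the higher sensitivity.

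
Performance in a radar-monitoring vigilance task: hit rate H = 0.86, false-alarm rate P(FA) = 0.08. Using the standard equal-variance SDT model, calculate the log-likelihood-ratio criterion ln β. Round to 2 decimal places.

ln β = 0.40

z(H) = z(0.86) = 1.080
z(FA) = z(0.08) = -1.405
ln β = −½·[z(H)² − z(FA)²] = −0.5 × (1.166 − 1.974) = 0.404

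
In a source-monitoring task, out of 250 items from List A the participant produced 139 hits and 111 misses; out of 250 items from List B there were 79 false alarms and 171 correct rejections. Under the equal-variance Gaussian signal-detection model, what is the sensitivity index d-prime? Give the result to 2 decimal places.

H = 139/250 = 0.5560
FA = 79/250 = 0.3160
Φ⁻¹(H) = 0.141
Φ⁻¹(FA) = -0.479
d' = z(H) − z(FA) = 0.141 − (-0.479) = 0.620

d-prime = 0.62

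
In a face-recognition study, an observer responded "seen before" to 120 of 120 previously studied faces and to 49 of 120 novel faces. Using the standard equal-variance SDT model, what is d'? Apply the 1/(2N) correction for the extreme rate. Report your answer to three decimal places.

d' = 2.870

The hit rate is 120/120 = 1, so apply the 1/(2N) correction: H → 1 − 1/(2·120) = 0.99583.
z(H) = z(0.99583) = 2.6380
z(FA) = z(0.40833) = -0.2318
d' = 2.6380 − (-0.2318) = 2.8698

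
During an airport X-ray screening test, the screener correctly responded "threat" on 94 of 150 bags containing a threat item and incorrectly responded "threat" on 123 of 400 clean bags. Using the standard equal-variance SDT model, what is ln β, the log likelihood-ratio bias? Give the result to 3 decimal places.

H = 94/150 = 0.6267
FA = 123/400 = 0.3075
Φ⁻¹(H) = Φ⁻¹(0.6267) = 0.3231
Φ⁻¹(FA) = Φ⁻¹(0.3075) = -0.5029
ln β = −½·[z(H)² − z(FA)²] = −0.5 × (0.1044 − 0.2529) = 0.07425

ln β = 0.074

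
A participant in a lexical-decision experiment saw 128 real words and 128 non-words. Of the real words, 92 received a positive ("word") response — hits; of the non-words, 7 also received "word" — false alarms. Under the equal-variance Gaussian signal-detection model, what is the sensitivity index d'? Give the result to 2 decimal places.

H = 92/128 = 0.7188
FA = 7/128 = 0.0547
Φ⁻¹(H) = Φ⁻¹(0.7188) = 0.579
Φ⁻¹(FA) = Φ⁻¹(0.0547) = -1.601
d' = z(H) − z(FA) = 0.579 − (-1.601) = 2.180

d' = 2.18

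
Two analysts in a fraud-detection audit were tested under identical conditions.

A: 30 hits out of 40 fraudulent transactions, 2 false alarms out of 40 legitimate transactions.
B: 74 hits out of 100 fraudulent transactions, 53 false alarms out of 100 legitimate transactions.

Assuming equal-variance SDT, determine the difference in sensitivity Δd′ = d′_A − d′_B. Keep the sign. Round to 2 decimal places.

Δd′ = 1.75

A: z(0.7500) = 0.674, z(0.0500) = -1.645, d' = 2.319
B: z(0.7400) = 0.643, z(0.5300) = 0.075, d' = 0.568
Δd' = d'_A − d'_B = 2.319 − 0.568 = 1.751
A has the higher sensitivity.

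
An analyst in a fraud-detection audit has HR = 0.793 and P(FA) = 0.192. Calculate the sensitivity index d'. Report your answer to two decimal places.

d' = 1.69

z(H) = z(0.793) = 0.817
z(FA) = z(0.192) = -0.871
d' = z(H) − z(FA) = 0.817 − (-0.871) = 1.688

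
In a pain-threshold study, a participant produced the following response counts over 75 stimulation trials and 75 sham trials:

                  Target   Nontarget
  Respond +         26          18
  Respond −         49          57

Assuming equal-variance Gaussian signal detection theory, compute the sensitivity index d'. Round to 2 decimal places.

d' = 0.31

H = 26/75 = 0.3467
FA = 18/75 = 0.2400
z(0.3467) = -0.3942, z(0.2400) = -0.7063
d' = z(H) − z(FA) = -0.3942 − (-0.7063) = 0.3121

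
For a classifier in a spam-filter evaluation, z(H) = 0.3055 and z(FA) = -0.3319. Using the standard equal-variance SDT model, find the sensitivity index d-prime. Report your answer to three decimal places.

d-prime = 0.637

d' = z(H) − z(FA) = 0.3055 − (-0.3319) = 0.6374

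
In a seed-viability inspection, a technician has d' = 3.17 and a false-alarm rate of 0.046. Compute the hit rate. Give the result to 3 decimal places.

z(false-alarm rate) = z(0.046) = -1.6849
z(H) = z(FA) + d' = -1.6849 + 3.17 = 1.4851
hit rate = Φ(1.4851) = 0.9312

hit rate = 0.931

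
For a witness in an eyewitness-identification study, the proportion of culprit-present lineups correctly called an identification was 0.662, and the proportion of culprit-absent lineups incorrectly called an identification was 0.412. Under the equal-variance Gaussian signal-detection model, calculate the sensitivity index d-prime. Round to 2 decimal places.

z(H) = 0.418
z(FA) = -0.222
d' = z(H) − z(FA) = 0.418 − (-0.222) = 0.640

d-prime = 0.64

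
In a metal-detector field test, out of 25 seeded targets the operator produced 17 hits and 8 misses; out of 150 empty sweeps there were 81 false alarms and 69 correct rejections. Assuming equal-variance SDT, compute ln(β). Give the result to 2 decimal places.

ln β = -0.10

H = 17/25 = 0.6800
FA = 81/150 = 0.5400
Φ⁻¹(H) = Φ⁻¹(0.6800) = 0.468
Φ⁻¹(FA) = Φ⁻¹(0.5400) = 0.100
ln β = −½·[z(H)² − z(FA)²] = −0.5 × (0.219 − 0.010) = -0.1045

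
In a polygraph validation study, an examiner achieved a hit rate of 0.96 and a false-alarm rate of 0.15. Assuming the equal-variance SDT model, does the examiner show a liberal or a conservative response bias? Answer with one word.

liberal

z(H) = 1.751, z(FA) = -1.036
c = −½·(z(H) + z(FA)) = -0.3575
c < 0 → liberal criterion (biased toward responding “yes”).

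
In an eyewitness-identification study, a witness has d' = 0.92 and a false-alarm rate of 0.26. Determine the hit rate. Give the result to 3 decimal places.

hit rate = 0.609

z(false-alarm rate) = z(0.26) = -0.6433
z(H) = z(FA) + d' = -0.6433 + 0.92 = 0.2767
hit rate = Φ(0.2767) = 0.6090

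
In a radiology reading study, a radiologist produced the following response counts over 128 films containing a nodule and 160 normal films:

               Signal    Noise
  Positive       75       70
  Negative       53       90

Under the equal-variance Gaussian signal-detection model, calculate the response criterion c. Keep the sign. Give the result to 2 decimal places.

c = -0.03

H = 75/128 = 0.5859
FA = 70/160 = 0.4375
z(H) = z(0.5859) = 0.2170
z(FA) = z(0.4375) = -0.1573
c = −½·[z(H) + z(FA)] = −0.5 × (0.2170 + (-0.1573)) = -0.02985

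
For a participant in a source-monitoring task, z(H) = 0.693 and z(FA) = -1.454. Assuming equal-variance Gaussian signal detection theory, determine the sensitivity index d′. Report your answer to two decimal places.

d′ = 2.15

d' = z(H) − z(FA) = 0.693 − (-1.454) = 2.147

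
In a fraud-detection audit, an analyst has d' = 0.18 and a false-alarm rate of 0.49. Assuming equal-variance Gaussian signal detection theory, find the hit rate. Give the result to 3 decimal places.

hit rate = 0.562

z(false-alarm rate) = z(0.49) = -0.0251
z(H) = z(FA) + d' = -0.0251 + 0.18 = 0.1549
hit rate = Φ(0.1549) = 0.5615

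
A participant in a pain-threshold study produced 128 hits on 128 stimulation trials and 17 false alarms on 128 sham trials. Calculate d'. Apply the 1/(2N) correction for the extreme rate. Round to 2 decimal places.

d' = 3.77

The hit rate is 128/128 = 1, so apply the 1/(2N) correction: H → 1 − 1/(2·128) = 0.99609.
z(H) = z(0.99609) = 2.660
z(FA) = z(0.13281) = -1.113
d' = 2.660 − (-1.113) = 3.773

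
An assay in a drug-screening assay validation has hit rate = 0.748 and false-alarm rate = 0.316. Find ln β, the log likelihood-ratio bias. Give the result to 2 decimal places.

Φ⁻¹(H) = Φ⁻¹(0.748) = 0.668
Φ⁻¹(FA) = Φ⁻¹(0.316) = -0.479
ln β = −½·[z(H)² − z(FA)²] = −0.5 × (0.446 − 0.229) = -0.1085

ln β = -0.11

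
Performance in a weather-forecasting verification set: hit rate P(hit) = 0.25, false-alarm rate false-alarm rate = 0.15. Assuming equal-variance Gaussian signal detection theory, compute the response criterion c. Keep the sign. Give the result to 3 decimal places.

c = 0.855

z(H) = z(0.25) = -0.6745
z(FA) = z(0.15) = -1.0364
c = −½·[z(H) + z(FA)] = −0.5 × (-0.6745 + (-1.0364)) = 0.85545
c > 0: the forecaster has a conservative response bias.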